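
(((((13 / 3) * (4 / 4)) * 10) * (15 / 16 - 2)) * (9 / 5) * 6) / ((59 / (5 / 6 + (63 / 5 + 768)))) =-6585.89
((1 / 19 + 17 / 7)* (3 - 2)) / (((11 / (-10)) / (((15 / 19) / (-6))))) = 750 / 2527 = 0.30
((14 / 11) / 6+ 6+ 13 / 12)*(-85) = -27285 / 44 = -620.11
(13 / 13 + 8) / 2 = 9 / 2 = 4.50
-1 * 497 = -497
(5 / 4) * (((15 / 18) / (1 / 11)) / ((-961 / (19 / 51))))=-5225 / 1176264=-0.00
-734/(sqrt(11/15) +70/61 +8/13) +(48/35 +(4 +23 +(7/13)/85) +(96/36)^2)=-794372221989782/1559286962415 +461575166 * sqrt(165)/22398721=-244.74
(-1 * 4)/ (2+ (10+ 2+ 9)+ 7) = -0.13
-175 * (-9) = 1575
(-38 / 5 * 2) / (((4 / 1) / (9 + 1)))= -38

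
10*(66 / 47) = 14.04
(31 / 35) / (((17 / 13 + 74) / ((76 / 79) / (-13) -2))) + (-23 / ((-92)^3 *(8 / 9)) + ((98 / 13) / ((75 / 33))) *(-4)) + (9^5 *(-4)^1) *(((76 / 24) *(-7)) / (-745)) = -49996588969191199333 / 7100731410572800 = -7041.05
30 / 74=0.41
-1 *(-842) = 842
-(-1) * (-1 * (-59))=59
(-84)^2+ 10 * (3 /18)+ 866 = 23771 /3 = 7923.67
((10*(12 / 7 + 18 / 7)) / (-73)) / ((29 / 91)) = -3900 / 2117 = -1.84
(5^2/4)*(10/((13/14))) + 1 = 68.31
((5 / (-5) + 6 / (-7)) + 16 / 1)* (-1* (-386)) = 38214 / 7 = 5459.14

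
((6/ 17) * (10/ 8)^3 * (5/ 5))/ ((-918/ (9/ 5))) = -25/ 18496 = -0.00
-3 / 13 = -0.23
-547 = -547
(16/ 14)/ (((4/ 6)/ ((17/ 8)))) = 51/ 14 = 3.64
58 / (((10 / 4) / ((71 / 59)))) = 8236 / 295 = 27.92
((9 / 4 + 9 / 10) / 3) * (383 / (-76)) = -8043 / 1520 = -5.29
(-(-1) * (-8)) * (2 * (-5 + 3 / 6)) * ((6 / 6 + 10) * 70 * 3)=166320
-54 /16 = -27 /8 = -3.38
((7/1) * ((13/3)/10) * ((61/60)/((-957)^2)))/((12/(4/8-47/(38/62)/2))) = -3991169/375864429600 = -0.00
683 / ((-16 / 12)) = -2049 / 4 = -512.25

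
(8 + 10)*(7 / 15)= 42 / 5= 8.40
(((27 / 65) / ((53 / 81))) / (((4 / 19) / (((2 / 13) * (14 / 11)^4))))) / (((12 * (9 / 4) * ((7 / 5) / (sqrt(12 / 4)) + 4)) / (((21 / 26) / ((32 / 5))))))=5819843925 / 3924478791662-2715927165 * sqrt(3) / 15697915166648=0.00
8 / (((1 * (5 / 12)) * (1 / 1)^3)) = 19.20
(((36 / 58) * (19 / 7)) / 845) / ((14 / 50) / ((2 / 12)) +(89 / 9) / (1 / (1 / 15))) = 46170 / 54170753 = 0.00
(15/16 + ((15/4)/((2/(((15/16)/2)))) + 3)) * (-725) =-893925/256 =-3491.89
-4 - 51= -55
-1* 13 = -13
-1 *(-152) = 152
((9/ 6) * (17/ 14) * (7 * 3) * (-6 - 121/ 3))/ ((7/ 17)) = -120513/ 28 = -4304.04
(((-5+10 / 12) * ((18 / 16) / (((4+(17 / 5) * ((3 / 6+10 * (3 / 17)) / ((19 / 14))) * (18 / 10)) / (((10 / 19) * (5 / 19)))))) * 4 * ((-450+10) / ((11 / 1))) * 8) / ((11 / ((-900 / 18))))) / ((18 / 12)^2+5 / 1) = -1500000000 / 40917811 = -36.66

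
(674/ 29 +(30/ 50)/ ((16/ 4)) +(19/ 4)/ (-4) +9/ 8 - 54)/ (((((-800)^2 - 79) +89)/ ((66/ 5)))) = -2348181/ 3712058000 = -0.00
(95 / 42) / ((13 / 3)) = 95 / 182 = 0.52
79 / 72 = 1.10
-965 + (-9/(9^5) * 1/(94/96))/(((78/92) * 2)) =-965.00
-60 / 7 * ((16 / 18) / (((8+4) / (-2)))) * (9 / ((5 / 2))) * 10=320 / 7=45.71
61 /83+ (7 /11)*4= 2995 /913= 3.28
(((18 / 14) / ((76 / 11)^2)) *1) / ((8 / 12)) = 3267 / 80864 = 0.04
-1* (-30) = 30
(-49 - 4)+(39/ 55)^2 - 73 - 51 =-533904/ 3025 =-176.50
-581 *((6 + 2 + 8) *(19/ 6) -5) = -26532.33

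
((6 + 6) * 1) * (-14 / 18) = -28 / 3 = -9.33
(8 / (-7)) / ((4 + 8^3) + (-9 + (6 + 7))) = -0.00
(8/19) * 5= 40/19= 2.11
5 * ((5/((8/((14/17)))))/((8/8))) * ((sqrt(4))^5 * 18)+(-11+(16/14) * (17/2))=176247/119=1481.07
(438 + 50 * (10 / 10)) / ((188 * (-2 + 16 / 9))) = -549 / 47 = -11.68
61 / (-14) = -61 / 14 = -4.36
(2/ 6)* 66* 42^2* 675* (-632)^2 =10463071449600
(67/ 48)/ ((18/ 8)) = 0.62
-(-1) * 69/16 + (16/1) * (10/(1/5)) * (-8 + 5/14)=-6109.97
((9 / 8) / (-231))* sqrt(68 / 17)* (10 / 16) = -15 / 2464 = -0.01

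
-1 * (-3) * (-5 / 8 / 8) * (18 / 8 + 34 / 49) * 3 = -25965 / 12544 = -2.07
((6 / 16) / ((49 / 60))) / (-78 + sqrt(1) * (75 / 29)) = -145 / 23814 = -0.01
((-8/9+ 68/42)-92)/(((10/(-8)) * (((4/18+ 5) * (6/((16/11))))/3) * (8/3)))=13800/3619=3.81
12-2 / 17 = 202 / 17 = 11.88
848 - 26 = 822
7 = 7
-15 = -15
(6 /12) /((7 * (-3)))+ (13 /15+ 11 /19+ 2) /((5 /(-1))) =-4741 /6650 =-0.71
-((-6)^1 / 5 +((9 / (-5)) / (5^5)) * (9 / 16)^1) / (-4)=-300081 / 1000000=-0.30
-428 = -428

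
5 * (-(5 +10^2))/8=-525/8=-65.62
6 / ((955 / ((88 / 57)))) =176 / 18145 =0.01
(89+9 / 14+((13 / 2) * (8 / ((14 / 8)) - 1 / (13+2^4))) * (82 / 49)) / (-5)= -2765141 / 99470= -27.80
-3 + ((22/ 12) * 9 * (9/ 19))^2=83877/ 1444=58.09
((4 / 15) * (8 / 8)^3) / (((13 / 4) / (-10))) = -0.82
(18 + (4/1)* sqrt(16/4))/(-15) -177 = -2681/15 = -178.73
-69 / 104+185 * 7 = 134611 / 104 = 1294.34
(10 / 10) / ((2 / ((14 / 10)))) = 7 / 10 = 0.70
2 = 2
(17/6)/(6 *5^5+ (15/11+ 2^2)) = 0.00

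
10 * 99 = 990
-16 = -16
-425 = -425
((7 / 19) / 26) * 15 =105 / 494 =0.21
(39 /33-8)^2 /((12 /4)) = 1875 /121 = 15.50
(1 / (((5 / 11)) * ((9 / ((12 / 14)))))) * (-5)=-22 / 21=-1.05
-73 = -73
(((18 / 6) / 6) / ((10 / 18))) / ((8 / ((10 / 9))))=0.12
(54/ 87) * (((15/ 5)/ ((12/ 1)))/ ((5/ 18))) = 81/ 145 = 0.56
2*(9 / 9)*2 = 4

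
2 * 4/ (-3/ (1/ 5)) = -8/ 15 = -0.53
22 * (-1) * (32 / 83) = -704 / 83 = -8.48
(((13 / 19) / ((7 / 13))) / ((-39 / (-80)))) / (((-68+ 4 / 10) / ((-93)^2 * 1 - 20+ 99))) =-1745600 / 5187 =-336.53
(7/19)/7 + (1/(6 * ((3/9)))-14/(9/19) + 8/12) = -9691/342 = -28.34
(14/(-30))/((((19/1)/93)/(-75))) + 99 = 270.32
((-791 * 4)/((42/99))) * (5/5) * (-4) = 29832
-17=-17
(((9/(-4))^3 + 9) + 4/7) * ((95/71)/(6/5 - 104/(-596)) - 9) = 475602215/32571392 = 14.60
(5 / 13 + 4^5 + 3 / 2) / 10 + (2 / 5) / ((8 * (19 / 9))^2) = 77032677 / 750880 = 102.59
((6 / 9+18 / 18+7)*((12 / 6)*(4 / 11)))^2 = 43264 / 1089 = 39.73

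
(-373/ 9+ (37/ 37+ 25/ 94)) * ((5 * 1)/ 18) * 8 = -339910/ 3807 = -89.29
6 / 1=6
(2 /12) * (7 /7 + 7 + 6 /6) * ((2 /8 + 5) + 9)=171 /8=21.38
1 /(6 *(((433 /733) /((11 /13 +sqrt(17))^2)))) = 8063 *sqrt(17) /16887 +365767 /73177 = 6.97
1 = 1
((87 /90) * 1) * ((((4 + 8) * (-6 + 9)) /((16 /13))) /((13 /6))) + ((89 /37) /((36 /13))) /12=1048741 /79920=13.12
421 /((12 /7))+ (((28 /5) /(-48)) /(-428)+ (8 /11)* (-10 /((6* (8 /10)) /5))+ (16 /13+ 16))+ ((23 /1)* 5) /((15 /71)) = 2936220101 /3672240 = 799.57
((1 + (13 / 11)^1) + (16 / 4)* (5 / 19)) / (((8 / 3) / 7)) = 3549 / 418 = 8.49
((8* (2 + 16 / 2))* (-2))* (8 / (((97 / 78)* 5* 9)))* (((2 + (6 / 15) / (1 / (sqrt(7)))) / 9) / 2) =-6656 / 2619 - 6656* sqrt(7) / 13095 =-3.89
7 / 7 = 1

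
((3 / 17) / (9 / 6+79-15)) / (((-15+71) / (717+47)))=573 / 15589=0.04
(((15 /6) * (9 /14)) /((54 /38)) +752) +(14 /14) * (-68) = 57551 /84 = 685.13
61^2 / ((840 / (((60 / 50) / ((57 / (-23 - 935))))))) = -1782359 / 19950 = -89.34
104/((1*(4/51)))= 1326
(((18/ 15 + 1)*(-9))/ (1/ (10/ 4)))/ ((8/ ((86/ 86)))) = -6.19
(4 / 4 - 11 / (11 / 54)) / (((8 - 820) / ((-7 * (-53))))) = 2809 / 116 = 24.22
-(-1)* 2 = 2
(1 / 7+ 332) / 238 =2325 / 1666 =1.40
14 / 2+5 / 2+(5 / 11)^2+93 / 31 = 3075 / 242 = 12.71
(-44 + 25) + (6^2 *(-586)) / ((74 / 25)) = -264403 / 37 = -7146.03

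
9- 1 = 8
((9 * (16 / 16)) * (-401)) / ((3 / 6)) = -7218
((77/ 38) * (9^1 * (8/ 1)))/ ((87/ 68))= 62832/ 551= 114.03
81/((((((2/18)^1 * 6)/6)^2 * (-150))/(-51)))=111537/50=2230.74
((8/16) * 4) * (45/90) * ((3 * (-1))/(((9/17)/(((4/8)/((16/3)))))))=-17/32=-0.53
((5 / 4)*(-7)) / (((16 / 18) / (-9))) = 2835 / 32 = 88.59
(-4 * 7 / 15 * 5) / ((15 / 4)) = -112 / 45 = -2.49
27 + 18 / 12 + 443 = 943 / 2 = 471.50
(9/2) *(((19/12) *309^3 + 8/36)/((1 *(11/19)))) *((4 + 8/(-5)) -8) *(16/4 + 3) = -1565669087591/110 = -14233355341.74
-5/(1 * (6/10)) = -25/3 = -8.33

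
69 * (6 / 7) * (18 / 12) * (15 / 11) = 9315 / 77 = 120.97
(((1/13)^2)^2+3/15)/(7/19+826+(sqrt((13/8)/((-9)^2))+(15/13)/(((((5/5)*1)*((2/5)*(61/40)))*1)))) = 267732649231832016/1108567080448757446075- 690698970828*sqrt(26)/85274390803750572775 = 0.00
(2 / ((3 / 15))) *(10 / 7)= 100 / 7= 14.29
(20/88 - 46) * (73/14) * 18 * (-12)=3969594/77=51553.17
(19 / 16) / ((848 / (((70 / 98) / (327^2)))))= 95 / 10155688704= 0.00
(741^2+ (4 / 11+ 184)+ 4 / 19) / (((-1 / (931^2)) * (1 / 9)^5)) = -309233812120423155 / 11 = -28112164738220286.82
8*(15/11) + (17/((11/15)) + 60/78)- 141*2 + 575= 46884/143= 327.86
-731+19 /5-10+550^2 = 1508814 /5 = 301762.80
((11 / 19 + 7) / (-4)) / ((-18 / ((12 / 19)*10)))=240 / 361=0.66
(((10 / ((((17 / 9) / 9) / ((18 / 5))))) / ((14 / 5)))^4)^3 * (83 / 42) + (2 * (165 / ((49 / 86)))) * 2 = 311642860371658579429178192232541494966918489480 / 56449692006303936379122727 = 5520718524679573470171.53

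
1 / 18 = 0.06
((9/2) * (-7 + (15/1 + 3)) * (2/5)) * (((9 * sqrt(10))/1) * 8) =7128 * sqrt(10)/5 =4508.14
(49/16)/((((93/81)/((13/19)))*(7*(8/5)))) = 12285/75392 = 0.16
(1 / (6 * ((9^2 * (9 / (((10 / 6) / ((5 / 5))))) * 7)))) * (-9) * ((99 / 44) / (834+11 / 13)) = -0.00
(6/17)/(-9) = -2/51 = -0.04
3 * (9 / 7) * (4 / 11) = 108 / 77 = 1.40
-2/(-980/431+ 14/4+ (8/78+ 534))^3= -75988105010064/5828776470097910743987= -0.00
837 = 837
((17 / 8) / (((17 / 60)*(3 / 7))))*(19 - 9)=175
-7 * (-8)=56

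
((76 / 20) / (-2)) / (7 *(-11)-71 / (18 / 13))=171 / 11545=0.01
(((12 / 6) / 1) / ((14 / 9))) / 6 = 3 / 14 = 0.21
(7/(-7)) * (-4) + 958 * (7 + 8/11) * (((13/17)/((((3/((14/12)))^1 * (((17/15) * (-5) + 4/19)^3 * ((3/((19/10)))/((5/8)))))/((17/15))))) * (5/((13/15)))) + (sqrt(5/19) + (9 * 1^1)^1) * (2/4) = -140710657449/5294120656 + sqrt(95)/38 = -26.32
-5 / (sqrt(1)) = -5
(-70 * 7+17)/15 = -473/15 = -31.53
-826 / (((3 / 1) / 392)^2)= -126926464 / 9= -14102940.44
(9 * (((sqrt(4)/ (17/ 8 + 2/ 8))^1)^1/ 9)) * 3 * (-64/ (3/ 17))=-17408/ 19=-916.21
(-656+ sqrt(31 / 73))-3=-659+ sqrt(2263) / 73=-658.35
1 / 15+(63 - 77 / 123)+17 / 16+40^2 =16368871 / 9840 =1663.50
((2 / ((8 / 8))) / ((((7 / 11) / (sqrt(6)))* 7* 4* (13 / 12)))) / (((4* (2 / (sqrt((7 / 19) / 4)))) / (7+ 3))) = 165* sqrt(798) / 48412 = 0.10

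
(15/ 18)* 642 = 535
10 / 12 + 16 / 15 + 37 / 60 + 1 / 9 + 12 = 2633 / 180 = 14.63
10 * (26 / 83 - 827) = -686150 / 83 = -8266.87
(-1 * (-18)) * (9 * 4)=648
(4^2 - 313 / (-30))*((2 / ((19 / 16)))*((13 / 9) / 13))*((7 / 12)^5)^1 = 13327951 / 39890880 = 0.33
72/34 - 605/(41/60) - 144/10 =-3128304/3485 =-897.65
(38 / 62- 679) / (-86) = 7.89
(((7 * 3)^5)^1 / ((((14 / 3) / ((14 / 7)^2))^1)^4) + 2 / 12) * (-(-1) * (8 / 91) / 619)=52907908 / 168987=313.09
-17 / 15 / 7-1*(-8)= 823 / 105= 7.84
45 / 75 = 3 / 5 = 0.60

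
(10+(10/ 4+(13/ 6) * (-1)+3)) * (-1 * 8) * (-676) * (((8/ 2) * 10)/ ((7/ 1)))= 8652800/ 21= 412038.10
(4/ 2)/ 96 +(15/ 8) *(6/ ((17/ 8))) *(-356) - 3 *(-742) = 278513/ 816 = 341.31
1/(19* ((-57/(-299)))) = 0.28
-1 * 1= -1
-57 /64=-0.89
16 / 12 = 4 / 3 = 1.33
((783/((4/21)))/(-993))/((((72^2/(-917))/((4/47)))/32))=186151/93342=1.99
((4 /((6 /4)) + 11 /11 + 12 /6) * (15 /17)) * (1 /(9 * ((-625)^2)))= 1 /703125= 0.00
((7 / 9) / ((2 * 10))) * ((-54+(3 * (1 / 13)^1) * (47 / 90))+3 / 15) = -29309 / 14040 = -2.09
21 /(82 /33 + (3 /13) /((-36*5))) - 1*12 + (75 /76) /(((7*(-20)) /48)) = -3668043 /944699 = -3.88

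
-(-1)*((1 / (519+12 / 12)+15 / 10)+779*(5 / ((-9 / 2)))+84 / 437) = -1766734807 / 2045160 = -863.86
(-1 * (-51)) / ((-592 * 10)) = -51 / 5920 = -0.01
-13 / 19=-0.68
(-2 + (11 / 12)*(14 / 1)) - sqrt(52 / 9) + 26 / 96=533 / 48 - 2*sqrt(13) / 3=8.70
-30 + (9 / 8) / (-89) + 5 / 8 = -5231 / 178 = -29.39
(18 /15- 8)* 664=-4515.20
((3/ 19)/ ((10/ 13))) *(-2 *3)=-117/ 95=-1.23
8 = 8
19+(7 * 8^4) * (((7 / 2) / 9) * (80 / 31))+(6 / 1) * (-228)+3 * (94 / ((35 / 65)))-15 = 27934.48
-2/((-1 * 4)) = 1/2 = 0.50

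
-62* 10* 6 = -3720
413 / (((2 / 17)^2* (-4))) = -119357 / 16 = -7459.81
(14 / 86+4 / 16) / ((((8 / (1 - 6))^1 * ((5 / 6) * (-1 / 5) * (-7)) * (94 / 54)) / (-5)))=143775 / 226352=0.64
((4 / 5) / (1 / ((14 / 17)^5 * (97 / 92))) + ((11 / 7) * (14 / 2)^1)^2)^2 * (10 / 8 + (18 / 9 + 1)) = 392415461539814520889 / 6273298666691300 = 62553.29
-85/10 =-17/2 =-8.50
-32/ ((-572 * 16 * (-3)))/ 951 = -1/ 815958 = -0.00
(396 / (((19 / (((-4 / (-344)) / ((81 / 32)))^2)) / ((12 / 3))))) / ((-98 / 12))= -90112 / 418304817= -0.00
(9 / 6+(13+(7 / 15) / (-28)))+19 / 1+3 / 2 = 2099 / 60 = 34.98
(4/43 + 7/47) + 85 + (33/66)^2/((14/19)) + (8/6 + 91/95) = 2834340683/32255160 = 87.87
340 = 340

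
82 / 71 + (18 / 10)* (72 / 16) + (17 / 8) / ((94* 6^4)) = 3202028051 / 345980160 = 9.25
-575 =-575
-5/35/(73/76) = -76/511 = -0.15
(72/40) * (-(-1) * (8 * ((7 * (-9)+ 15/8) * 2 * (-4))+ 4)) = 35244/5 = 7048.80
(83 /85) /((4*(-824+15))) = -83 /275060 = -0.00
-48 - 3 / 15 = -241 / 5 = -48.20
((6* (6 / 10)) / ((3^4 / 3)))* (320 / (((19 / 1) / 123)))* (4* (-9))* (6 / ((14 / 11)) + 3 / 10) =-33156864 / 665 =-49859.95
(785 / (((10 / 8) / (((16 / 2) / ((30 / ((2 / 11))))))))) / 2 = 2512 / 165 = 15.22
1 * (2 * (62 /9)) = 124 /9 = 13.78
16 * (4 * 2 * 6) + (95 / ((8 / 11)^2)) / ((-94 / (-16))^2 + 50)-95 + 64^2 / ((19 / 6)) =202314872 / 102771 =1968.60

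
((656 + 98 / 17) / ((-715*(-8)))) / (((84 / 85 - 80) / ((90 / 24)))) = -84375 / 15366208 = -0.01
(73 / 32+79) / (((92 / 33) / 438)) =18797427 / 1472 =12769.99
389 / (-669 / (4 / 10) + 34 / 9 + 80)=-7002 / 28597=-0.24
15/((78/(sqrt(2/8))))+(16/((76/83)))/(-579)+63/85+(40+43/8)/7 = 4962127769/680741880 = 7.29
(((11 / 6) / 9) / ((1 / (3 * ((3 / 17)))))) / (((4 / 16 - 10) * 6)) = -11 / 5967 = -0.00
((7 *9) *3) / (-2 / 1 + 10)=189 / 8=23.62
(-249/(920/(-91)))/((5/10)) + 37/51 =1172629/23460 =49.98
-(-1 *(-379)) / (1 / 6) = -2274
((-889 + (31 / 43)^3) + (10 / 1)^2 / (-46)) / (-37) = 1628969786 / 67660457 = 24.08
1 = 1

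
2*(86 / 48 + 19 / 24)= 31 / 6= 5.17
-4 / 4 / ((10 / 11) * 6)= -0.18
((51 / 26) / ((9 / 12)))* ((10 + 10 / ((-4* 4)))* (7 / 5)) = 1785 / 52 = 34.33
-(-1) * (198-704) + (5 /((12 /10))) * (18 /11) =-5491 /11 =-499.18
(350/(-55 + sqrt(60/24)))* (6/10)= -3.93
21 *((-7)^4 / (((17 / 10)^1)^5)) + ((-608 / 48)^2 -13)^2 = 2908677467153 / 115008417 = 25291.00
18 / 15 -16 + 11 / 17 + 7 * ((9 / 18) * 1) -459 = -79841 / 170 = -469.65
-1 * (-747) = 747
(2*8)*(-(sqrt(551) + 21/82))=-379.67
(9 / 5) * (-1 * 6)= -54 / 5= -10.80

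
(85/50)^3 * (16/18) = 4913/1125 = 4.37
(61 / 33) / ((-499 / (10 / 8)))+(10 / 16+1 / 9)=289087 / 395208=0.73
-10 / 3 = -3.33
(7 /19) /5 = 7 /95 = 0.07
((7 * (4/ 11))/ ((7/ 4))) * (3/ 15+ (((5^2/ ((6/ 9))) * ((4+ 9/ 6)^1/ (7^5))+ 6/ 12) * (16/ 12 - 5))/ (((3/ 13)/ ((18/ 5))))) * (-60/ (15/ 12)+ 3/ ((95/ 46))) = 15729980208/ 7983325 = 1970.35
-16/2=-8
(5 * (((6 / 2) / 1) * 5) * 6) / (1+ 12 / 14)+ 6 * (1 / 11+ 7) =40734 / 143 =284.85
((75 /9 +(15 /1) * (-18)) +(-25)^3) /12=-11915 /9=-1323.89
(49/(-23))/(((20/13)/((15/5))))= -1911/460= -4.15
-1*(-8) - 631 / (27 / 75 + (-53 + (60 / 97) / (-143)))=364860913 / 18255736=19.99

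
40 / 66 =0.61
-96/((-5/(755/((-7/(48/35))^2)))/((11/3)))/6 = 20410368/60025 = 340.03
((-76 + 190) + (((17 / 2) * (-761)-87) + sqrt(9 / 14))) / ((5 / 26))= -167479 / 5 + 39 * sqrt(14) / 35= -33491.63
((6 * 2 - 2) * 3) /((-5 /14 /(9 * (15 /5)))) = -2268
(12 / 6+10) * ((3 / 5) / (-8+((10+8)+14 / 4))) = 8 / 15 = 0.53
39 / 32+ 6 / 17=855 / 544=1.57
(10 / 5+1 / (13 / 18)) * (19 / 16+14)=2673 / 52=51.40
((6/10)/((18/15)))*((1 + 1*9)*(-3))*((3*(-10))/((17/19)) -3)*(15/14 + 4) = 661365/238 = 2778.84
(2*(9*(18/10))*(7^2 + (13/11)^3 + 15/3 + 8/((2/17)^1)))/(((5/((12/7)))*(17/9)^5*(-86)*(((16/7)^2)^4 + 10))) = -3889640967680794158/4421314574695432167325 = -0.00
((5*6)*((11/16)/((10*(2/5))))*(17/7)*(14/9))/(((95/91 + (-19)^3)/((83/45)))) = -128401/24509088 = -0.01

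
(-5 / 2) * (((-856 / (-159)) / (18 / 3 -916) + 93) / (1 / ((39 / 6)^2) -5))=87459541 / 1872066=46.72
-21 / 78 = -7 / 26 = -0.27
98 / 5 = 19.60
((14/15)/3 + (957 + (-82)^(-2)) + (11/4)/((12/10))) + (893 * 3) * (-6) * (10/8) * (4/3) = -15631523093/605160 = -25830.40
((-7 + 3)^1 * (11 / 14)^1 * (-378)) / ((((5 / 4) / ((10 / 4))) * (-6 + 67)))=2376 / 61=38.95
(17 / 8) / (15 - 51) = -17 / 288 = -0.06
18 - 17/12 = 199/12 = 16.58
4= 4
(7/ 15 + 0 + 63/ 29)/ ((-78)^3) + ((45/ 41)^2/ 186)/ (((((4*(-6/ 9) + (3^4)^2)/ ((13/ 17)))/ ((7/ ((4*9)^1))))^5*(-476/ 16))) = -2179759051396944300664566397249352581/ 391958120688987264476826652277797800000000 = -0.00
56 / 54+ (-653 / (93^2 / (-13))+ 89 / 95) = 7284908 / 2464965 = 2.96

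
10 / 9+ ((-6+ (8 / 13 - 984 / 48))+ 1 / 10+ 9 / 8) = -110207 / 4680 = -23.55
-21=-21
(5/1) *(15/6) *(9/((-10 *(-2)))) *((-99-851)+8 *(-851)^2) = 130334805/4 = 32583701.25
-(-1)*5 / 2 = 5 / 2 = 2.50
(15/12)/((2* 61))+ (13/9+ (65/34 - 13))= -719279/74664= -9.63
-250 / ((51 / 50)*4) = -3125 / 51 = -61.27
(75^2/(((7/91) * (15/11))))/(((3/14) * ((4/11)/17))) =23398375/2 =11699187.50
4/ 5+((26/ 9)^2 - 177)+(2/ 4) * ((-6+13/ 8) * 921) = -14142871/ 6480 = -2182.54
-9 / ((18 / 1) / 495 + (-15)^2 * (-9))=0.00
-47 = -47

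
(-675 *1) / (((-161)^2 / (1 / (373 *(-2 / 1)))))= 675 / 19337066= 0.00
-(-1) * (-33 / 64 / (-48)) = 0.01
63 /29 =2.17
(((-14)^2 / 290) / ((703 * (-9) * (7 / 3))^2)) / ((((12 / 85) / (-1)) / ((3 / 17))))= -1 / 257977098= -0.00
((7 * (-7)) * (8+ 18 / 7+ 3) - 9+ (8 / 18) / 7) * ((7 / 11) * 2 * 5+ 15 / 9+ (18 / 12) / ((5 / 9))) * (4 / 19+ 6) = -8870282902 / 197505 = -44911.69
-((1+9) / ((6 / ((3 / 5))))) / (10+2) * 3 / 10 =-1 / 40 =-0.02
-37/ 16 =-2.31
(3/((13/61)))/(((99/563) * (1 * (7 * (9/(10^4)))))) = 343430000/27027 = 12706.92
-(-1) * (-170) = -170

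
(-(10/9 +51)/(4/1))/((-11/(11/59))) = 469/2124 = 0.22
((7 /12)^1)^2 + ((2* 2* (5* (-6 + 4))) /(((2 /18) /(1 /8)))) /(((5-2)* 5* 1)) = -383 /144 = -2.66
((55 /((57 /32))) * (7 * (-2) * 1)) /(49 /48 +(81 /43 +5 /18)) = -1453056 /10697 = -135.84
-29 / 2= -14.50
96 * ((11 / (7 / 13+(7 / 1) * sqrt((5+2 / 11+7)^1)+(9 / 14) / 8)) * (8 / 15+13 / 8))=-164449020736 / 69552849825+169111534592 * sqrt(1474) / 69552849825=90.98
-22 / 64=-11 / 32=-0.34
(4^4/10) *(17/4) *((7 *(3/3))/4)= 952/5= 190.40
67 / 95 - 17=-1548 / 95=-16.29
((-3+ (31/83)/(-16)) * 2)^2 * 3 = 48360675/440896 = 109.69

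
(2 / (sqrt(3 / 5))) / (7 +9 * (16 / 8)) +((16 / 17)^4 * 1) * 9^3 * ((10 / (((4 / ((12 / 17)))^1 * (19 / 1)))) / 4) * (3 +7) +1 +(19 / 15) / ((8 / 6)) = 2 * sqrt(15) / 75 +72715730037 / 539545660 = 134.88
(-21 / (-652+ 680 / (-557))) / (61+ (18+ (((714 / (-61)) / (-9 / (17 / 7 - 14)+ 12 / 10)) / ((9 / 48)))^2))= 344757857577 / 11531198316377116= 0.00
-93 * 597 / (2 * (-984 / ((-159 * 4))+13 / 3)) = -8827839 / 1870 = -4720.77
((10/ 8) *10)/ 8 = 25/ 16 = 1.56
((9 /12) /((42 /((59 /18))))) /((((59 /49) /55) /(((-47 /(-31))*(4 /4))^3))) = 39971855 /4289904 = 9.32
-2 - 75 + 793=716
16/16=1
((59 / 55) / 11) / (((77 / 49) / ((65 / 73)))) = 5369 / 97163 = 0.06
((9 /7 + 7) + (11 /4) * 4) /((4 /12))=57.86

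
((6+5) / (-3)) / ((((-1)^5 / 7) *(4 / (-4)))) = -77 / 3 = -25.67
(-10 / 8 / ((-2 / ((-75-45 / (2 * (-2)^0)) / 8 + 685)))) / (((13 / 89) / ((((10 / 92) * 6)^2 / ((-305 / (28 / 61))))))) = -1508983875 / 818858144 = -1.84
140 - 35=105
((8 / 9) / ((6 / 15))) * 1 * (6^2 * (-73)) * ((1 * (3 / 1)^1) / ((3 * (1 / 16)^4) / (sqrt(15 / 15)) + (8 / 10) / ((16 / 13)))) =-26951.95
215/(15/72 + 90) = 1032/433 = 2.38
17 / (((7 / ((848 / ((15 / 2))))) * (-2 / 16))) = -230656 / 105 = -2196.72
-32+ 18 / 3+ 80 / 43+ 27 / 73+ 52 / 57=-4089713 / 178923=-22.86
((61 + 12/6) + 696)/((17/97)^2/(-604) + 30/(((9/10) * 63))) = 815237197236/568248979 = 1434.65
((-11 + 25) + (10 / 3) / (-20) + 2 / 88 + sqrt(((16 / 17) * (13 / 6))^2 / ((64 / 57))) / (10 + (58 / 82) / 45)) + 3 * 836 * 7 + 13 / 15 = 7995 * sqrt(57) / 314143 + 3865559 / 220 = 17570.91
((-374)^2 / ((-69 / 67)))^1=-9371692 / 69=-135821.62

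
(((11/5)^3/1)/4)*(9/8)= 11979/4000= 2.99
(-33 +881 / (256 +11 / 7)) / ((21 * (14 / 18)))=-53332 / 29449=-1.81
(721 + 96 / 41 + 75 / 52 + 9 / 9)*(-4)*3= -4642113 / 533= -8709.41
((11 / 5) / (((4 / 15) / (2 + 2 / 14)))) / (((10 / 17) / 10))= 300.54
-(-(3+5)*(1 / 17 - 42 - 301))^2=-7526953.63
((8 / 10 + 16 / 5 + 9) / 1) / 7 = 13 / 7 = 1.86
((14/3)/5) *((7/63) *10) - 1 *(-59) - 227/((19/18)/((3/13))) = 69421/6669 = 10.41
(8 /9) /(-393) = -8 /3537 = -0.00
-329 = -329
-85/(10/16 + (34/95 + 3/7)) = -452200/7509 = -60.22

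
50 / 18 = 25 / 9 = 2.78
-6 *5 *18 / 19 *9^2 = -43740 / 19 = -2302.11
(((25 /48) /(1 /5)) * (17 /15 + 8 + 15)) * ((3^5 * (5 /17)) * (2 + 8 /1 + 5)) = 9163125 /136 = 67375.92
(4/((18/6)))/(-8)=-1/6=-0.17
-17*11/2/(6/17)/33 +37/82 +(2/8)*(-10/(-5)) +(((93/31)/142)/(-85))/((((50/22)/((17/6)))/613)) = -47593771/6549750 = -7.27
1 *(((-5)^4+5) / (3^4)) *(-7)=-490 / 9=-54.44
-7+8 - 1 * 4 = -3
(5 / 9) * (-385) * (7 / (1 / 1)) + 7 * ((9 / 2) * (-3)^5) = -164731 / 18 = -9151.72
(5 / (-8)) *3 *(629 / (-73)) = 9435 / 584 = 16.16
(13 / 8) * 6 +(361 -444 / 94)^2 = 1121666251 / 8836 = 126942.76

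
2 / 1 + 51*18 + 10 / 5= 922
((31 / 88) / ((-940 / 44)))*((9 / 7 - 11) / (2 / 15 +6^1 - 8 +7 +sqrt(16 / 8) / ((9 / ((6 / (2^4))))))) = 16368 / 524473 - 930*sqrt(2) / 3671311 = 0.03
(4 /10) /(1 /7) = 2.80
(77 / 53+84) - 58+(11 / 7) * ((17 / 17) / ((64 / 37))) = 673411 / 23744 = 28.36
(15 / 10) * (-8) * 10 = -120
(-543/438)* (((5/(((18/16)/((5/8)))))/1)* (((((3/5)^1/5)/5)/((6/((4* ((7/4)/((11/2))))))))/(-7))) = 181/72270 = 0.00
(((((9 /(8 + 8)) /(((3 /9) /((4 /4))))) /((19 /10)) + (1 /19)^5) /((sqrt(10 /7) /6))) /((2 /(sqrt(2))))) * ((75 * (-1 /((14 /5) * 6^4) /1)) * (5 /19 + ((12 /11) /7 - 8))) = 1626064726775 * sqrt(35) /19474736531712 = 0.49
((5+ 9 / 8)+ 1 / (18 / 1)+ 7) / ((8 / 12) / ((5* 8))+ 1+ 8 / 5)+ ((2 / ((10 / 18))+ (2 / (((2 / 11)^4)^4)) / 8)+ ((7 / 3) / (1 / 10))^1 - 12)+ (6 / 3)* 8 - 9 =108211613845362646387 / 617349120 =175284308893.75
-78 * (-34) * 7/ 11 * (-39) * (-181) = 11913025.09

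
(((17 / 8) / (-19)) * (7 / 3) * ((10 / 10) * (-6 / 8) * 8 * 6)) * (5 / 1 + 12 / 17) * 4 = 214.42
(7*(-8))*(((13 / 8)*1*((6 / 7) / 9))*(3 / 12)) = -13 / 6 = -2.17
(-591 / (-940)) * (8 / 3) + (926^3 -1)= 186595352519 / 235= 794022776.68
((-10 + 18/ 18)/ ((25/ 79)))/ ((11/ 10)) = -1422/ 55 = -25.85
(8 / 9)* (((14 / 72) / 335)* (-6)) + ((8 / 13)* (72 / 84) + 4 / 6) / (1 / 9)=8843462 / 823095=10.74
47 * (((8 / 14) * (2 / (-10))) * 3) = -564 / 35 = -16.11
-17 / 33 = -0.52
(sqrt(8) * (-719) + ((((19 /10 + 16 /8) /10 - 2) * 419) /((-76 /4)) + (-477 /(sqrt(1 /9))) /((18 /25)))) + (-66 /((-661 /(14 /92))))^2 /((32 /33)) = -1438 * sqrt(2) - 6857737945632877 /3513194376800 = -3985.63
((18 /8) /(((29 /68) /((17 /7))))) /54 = 289 /1218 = 0.24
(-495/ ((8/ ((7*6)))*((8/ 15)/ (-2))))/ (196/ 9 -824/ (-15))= 7016625/ 55232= 127.04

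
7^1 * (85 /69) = 595 /69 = 8.62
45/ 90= 1/ 2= 0.50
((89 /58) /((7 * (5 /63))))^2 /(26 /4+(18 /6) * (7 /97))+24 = 25.14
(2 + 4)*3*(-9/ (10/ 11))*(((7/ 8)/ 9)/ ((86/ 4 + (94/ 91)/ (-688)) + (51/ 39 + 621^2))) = -301301/ 6707122105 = -0.00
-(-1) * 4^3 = 64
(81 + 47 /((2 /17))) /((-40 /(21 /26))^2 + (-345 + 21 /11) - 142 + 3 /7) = 4661811 /19093006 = 0.24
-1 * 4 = -4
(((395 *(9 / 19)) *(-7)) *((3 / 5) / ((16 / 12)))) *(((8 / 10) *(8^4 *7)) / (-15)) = 428101632 / 475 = 901266.59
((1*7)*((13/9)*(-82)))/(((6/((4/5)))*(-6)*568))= 3731/115020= 0.03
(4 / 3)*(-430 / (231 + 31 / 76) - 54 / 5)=-103544 / 6135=-16.88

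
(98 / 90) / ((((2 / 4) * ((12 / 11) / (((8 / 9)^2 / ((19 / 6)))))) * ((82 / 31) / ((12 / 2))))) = 1069376 / 946485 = 1.13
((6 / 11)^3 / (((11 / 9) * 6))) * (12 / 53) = 3888 / 775973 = 0.01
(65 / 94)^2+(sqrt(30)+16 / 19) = 221651 / 167884+sqrt(30) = 6.80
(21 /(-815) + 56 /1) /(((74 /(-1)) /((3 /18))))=-45619 /361860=-0.13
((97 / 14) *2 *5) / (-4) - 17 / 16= -2059 / 112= -18.38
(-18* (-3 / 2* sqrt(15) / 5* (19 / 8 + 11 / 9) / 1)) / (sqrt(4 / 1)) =777* sqrt(15) / 80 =37.62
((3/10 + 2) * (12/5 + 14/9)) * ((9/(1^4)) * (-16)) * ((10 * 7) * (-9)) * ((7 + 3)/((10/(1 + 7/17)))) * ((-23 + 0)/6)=-379661184/85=-4466602.16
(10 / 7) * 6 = 60 / 7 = 8.57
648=648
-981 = -981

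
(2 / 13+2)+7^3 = 4487 / 13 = 345.15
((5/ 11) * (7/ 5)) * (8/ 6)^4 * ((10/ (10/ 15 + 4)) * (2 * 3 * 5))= 12800/ 99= 129.29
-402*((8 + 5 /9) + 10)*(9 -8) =-22378 /3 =-7459.33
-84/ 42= -2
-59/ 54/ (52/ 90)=-295/ 156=-1.89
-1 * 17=-17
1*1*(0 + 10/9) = 10/9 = 1.11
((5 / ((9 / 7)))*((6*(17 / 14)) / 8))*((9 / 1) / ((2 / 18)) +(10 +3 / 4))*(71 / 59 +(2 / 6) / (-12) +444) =29496525835 / 203904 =144658.89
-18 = -18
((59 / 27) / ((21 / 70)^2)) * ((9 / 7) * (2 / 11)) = 11800 / 2079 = 5.68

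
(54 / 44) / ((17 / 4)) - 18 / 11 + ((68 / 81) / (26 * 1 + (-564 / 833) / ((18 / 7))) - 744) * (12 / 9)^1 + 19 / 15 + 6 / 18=-172520113168 / 173963295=-991.70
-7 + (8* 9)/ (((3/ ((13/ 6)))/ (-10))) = -527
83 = 83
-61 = -61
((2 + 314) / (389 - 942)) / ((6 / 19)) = -38 / 21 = -1.81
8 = 8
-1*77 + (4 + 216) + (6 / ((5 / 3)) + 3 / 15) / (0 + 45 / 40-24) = 130693 / 915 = 142.83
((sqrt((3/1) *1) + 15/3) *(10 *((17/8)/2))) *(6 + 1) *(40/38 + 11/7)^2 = 10353085 *sqrt(3)/20216 + 51765425/20216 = 3447.64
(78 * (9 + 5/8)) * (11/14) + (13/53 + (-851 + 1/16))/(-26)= 13726951/22048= 622.59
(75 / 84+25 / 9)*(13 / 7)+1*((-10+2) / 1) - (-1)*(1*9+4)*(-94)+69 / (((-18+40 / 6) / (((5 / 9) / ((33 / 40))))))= -404841365 / 329868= -1227.28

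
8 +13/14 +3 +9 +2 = 22.93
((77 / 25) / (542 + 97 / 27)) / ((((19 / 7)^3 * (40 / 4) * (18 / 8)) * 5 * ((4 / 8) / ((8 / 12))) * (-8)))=-26411 / 63149955625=-0.00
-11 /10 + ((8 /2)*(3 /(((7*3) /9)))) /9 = -37 /70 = -0.53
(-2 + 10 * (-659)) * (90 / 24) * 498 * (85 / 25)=-41855904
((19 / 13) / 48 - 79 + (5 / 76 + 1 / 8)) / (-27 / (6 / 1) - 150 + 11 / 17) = 0.51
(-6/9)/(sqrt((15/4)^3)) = -16*sqrt(15)/675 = -0.09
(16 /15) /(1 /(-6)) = -32 /5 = -6.40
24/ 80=3/ 10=0.30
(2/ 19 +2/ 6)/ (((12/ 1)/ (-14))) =-175/ 342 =-0.51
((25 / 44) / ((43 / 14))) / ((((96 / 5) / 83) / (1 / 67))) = 72625 / 6084672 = 0.01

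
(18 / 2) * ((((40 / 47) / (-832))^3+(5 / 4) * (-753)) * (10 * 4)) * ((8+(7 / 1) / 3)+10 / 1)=-100581862888655175 / 14598344384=-6889950.00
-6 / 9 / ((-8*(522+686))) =1 / 14496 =0.00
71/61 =1.16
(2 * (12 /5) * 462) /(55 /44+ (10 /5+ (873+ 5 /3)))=19008 /7525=2.53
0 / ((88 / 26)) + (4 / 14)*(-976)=-1952 / 7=-278.86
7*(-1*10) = -70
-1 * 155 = -155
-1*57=-57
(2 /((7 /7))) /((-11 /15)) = -30 /11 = -2.73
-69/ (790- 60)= -69/ 730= -0.09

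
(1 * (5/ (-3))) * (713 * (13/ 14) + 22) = -47885/ 42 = -1140.12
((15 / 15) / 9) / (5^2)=1 / 225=0.00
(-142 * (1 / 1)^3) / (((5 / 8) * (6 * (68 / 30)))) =-284 / 17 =-16.71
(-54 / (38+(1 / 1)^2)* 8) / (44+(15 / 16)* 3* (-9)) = -0.59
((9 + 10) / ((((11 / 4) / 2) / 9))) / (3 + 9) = 114 / 11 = 10.36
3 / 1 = 3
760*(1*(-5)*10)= -38000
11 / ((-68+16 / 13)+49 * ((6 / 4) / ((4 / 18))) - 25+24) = 572 / 13675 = 0.04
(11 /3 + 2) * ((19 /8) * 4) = 323 /6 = 53.83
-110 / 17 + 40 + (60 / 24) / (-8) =9035 / 272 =33.22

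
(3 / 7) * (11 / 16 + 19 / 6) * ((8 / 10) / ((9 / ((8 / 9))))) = 74 / 567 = 0.13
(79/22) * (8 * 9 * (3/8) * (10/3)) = 3555/11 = 323.18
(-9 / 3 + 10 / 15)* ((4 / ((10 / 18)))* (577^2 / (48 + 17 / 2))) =-55932072 / 565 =-98994.82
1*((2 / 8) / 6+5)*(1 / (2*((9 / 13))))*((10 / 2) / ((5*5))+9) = 36179 / 1080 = 33.50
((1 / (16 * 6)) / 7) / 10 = 1 / 6720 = 0.00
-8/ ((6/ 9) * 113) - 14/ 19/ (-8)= -121/ 8588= -0.01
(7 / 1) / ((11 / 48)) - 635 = -604.45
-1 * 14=-14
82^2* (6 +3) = 60516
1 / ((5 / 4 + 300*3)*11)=0.00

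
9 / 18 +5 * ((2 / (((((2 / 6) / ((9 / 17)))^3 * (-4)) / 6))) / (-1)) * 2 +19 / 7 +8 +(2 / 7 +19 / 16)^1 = 10445179 / 78608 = 132.88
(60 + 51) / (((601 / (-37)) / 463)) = -1901541 / 601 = -3163.96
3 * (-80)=-240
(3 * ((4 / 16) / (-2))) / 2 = -3 / 16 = -0.19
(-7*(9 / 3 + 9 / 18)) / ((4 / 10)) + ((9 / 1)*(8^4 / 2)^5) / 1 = 1297036692682702603 / 4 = 324259173170675650.75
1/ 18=0.06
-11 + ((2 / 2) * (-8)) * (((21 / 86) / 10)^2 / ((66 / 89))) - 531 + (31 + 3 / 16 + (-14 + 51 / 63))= -524.01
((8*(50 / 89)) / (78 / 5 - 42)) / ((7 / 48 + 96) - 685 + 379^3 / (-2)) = 8000 / 1279148478179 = 0.00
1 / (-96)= -1 / 96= -0.01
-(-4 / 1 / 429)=4 / 429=0.01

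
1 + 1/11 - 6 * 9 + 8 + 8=-36.91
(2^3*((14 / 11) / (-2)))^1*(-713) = 39928 / 11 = 3629.82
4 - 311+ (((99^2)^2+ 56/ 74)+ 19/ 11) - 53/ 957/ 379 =1289116815465976/ 13420011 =96059296.48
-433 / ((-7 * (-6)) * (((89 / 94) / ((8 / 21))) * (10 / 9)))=-81404 / 21805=-3.73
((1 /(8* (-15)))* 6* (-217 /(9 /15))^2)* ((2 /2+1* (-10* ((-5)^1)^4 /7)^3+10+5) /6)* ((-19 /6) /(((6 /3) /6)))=-7370640826173.29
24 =24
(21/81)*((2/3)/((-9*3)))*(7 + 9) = -224/2187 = -0.10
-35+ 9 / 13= -34.31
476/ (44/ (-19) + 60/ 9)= 6783/ 62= 109.40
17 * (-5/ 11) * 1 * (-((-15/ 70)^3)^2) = 61965/ 82824896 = 0.00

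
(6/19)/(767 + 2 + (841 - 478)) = 3/10754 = 0.00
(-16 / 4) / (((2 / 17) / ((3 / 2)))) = -51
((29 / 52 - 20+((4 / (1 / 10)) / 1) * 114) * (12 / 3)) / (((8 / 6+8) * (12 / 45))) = 10624905 / 1456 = 7297.32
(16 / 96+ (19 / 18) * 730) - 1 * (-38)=14557 / 18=808.72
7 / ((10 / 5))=7 / 2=3.50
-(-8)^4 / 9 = -4096 / 9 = -455.11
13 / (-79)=-13 / 79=-0.16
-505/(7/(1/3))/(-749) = 505/15729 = 0.03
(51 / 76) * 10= 6.71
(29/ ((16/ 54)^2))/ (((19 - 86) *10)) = -21141/ 42880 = -0.49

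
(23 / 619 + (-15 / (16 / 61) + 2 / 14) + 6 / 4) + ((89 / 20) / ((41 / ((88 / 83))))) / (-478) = -15649193800567 / 281928204880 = -55.51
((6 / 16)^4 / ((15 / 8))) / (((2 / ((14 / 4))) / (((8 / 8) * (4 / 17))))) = 189 / 43520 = 0.00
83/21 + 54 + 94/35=6367/105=60.64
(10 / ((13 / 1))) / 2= 5 / 13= 0.38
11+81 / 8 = 169 / 8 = 21.12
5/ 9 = 0.56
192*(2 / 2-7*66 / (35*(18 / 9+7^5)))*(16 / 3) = 1023.20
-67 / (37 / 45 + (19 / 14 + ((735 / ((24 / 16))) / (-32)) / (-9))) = -337680 / 19559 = -17.26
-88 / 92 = -22 / 23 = -0.96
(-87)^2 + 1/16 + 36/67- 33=8079235/1072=7536.60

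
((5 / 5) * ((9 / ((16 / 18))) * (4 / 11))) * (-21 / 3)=-567 / 22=-25.77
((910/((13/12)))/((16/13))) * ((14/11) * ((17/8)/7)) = 23205/88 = 263.69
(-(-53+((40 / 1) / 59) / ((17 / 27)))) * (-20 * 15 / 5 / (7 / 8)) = -24997920 / 7021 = -3560.45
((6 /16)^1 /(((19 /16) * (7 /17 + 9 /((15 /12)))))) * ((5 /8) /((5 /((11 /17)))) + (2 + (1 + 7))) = 20565 /49172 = 0.42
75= 75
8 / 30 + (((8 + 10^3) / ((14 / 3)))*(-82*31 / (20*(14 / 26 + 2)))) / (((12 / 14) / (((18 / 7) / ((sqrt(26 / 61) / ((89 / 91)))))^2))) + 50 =-1790302038418 / 9564555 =-187180.90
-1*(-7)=7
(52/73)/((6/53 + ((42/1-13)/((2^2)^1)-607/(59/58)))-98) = -650416/627607061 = -0.00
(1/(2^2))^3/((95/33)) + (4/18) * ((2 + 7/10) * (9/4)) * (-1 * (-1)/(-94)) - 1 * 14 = -14.01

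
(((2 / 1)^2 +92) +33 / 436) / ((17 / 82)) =1717449 / 3706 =463.42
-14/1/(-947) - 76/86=-35384/40721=-0.87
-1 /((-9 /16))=1.78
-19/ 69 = -0.28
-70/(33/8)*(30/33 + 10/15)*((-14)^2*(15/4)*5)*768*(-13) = 118716416000/121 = 981127404.96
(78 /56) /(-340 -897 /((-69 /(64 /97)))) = -1261 /300048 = -0.00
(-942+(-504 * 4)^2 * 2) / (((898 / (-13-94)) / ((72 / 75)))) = -2087159976 / 2245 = -929692.64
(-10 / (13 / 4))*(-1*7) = 280 / 13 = 21.54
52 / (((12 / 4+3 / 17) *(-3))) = -442 / 81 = -5.46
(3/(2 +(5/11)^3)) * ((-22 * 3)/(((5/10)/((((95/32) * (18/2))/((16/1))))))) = -37554165/118912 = -315.81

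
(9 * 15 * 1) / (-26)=-135 / 26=-5.19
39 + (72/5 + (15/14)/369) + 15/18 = 54.24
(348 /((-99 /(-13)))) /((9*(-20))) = -377 /1485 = -0.25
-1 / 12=-0.08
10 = 10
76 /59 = 1.29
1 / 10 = 0.10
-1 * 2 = -2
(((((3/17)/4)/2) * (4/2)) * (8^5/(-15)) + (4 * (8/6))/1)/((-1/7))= 162512/255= 637.30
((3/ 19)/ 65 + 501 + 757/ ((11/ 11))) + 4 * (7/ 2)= 1570923/ 1235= 1272.00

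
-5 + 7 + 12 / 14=20 / 7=2.86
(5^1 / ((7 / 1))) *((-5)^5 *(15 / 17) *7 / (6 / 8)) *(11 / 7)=-3437500 / 119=-28886.55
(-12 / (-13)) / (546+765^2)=4 / 2538341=0.00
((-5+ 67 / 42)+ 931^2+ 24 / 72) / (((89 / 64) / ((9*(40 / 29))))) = 139790718720 / 18067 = 7737350.90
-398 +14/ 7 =-396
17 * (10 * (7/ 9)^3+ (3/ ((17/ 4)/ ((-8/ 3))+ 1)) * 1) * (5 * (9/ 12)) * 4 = -88.63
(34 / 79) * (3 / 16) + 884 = 558739 / 632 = 884.08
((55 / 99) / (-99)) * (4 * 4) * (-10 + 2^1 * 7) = -320 / 891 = -0.36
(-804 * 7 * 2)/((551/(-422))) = 4750032/551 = 8620.75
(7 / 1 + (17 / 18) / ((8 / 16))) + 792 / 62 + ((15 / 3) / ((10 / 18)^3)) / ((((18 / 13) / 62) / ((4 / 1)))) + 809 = 42223463 / 6975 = 6053.54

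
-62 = -62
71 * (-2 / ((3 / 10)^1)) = -1420 / 3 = -473.33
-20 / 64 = -5 / 16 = -0.31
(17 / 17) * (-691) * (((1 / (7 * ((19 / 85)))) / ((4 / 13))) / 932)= -763555 / 495824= -1.54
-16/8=-2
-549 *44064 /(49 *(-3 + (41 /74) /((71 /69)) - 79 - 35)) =42366742848 /9994187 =4239.14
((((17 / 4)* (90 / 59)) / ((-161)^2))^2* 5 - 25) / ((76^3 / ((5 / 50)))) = -46777554953195 / 8213689688013383168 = -0.00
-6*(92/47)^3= -4672128/103823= -45.00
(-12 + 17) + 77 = 82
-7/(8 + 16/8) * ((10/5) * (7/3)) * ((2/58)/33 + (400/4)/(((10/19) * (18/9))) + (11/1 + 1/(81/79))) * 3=-135443938/129195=-1048.37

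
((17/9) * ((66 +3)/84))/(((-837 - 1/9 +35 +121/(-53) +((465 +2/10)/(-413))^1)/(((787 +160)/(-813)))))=5789280895/2580272544984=0.00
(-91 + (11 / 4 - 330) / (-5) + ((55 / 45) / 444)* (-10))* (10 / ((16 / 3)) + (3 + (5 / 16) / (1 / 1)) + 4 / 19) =-279538333 / 2024640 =-138.07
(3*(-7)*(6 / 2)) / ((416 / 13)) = -63 / 32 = -1.97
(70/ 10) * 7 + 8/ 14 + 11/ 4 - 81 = -803/ 28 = -28.68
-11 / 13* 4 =-44 / 13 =-3.38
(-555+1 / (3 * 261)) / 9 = -434564 / 7047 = -61.67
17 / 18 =0.94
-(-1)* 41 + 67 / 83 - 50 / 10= 3055 / 83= 36.81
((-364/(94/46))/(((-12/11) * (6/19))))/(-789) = -437437/667494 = -0.66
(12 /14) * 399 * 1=342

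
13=13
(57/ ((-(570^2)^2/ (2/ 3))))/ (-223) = 1/ 619470585000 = 0.00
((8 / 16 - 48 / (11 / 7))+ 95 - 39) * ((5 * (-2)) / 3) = -2855 / 33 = -86.52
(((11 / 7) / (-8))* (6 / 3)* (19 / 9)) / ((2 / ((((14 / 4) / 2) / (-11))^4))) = -6517 / 24532992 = -0.00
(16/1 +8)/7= 24/7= 3.43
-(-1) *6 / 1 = 6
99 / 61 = 1.62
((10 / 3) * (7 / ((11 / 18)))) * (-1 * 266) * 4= -446880 / 11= -40625.45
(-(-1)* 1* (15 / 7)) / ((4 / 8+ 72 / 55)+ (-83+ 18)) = -550 / 16219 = -0.03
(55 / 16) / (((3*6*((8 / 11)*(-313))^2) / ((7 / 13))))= 46585 / 23474939904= 0.00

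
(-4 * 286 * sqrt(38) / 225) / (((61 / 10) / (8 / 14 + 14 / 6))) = -2288 * sqrt(38) / 945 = -14.93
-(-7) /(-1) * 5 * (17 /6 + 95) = -20545 /6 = -3424.17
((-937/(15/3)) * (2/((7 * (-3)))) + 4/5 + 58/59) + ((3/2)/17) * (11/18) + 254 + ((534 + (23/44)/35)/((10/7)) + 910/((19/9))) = 949589398841/880433400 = 1078.55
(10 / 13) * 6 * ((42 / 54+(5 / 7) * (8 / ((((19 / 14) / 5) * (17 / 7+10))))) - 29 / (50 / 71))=-1476574 / 8265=-178.65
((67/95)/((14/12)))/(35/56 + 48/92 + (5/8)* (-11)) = -36984/350455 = -0.11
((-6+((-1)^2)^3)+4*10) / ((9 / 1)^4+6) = 35 / 6567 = 0.01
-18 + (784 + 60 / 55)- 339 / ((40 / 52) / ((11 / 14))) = 420.83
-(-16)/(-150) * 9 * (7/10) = -84/125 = -0.67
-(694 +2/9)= -694.22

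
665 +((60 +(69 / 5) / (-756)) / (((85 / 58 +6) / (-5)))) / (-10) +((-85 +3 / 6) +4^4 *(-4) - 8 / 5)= -48129185 / 109116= -441.08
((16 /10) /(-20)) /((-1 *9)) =2 /225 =0.01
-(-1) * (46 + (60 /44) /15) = 507 /11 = 46.09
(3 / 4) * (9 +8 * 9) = 243 / 4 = 60.75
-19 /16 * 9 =-171 /16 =-10.69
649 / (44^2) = 59 / 176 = 0.34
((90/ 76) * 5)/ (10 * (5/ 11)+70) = 495/ 6232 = 0.08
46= 46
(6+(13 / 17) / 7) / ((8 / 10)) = 3635 / 476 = 7.64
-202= -202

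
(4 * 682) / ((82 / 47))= 64108 / 41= 1563.61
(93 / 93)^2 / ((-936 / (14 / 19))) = -7 / 8892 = -0.00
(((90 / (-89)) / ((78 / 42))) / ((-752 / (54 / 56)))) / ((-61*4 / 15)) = -0.00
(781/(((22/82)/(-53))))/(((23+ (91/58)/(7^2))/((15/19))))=-313194490/59223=-5288.39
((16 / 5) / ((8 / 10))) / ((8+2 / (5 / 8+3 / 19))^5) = 23863536599 / 781426627026944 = 0.00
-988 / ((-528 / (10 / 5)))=247 / 66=3.74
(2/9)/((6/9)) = 1/3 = 0.33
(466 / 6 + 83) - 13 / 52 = 1925 / 12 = 160.42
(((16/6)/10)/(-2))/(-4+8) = -1/30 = -0.03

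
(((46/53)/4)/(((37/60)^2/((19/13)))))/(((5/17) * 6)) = 445740/943241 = 0.47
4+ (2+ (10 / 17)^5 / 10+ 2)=11368856 / 1419857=8.01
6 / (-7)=-6 / 7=-0.86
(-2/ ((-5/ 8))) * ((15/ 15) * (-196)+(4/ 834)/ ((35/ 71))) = -45767648/ 72975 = -627.17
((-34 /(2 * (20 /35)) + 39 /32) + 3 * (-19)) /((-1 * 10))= 2737 /320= 8.55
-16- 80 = -96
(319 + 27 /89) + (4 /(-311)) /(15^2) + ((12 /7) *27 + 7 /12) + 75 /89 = 63999241657 /174377700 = 367.02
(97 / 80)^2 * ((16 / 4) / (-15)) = -9409 / 24000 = -0.39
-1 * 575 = -575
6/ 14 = 3/ 7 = 0.43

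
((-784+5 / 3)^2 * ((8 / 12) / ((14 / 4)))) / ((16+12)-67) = -22033636 / 7371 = -2989.23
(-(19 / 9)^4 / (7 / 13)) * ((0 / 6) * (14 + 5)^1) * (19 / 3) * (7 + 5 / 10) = 0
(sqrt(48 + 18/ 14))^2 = 345/ 7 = 49.29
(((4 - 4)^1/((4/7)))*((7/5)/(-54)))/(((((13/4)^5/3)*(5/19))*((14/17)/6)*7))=0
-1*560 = -560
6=6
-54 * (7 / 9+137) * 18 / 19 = -7048.42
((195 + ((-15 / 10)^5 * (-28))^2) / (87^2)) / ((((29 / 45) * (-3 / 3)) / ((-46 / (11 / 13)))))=394935645 / 780448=506.04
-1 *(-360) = 360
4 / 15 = 0.27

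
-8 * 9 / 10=-7.20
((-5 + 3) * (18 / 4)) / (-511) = 0.02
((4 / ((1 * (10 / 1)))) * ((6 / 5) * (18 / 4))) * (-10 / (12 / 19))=-171 / 5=-34.20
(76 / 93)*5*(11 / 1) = 44.95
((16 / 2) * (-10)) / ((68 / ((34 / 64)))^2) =-5 / 1024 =-0.00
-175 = -175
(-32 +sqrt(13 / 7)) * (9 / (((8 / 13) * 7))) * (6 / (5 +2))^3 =-101088 / 2401 +3159 * sqrt(91) / 16807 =-40.31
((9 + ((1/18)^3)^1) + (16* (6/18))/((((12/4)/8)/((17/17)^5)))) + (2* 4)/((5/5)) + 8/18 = 31.67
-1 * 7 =-7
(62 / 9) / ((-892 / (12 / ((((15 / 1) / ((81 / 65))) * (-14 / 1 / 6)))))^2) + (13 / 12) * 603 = 672530428775253 / 1029514622500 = 653.25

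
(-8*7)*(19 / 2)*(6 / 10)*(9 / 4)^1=-3591 / 5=-718.20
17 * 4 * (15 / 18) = 170 / 3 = 56.67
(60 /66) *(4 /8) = 5 /11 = 0.45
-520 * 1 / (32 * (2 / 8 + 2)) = -65 / 9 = -7.22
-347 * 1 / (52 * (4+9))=-347 / 676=-0.51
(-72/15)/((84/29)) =-58/35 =-1.66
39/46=0.85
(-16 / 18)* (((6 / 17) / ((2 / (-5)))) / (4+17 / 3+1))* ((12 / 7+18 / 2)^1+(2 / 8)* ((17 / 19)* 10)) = 17225 / 18088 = 0.95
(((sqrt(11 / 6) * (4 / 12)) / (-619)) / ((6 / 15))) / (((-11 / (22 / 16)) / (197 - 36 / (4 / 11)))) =245 * sqrt(66) / 89136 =0.02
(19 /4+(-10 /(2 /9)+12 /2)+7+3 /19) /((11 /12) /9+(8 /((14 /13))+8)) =-1.74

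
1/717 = 0.00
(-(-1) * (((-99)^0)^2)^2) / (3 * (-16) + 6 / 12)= -2 / 95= -0.02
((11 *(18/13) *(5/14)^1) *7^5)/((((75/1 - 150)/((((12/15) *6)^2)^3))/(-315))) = 953924712136704/203125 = 4696244736.67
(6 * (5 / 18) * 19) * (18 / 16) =285 / 8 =35.62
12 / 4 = 3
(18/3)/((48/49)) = 49/8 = 6.12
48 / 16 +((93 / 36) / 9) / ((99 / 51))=11219 / 3564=3.15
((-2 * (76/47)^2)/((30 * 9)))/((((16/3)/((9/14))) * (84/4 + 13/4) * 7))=-0.00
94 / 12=47 / 6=7.83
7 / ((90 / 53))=371 / 90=4.12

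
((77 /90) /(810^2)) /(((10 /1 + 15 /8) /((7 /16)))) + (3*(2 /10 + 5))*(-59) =-10326252923461 /11219310000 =-920.40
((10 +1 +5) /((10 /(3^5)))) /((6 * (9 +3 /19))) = 1026 /145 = 7.08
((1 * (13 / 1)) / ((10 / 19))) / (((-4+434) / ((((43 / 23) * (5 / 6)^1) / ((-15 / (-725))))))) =7163 / 1656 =4.33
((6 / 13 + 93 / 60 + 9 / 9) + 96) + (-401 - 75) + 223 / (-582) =-28551937 / 75660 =-377.37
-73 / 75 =-0.97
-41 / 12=-3.42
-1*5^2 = -25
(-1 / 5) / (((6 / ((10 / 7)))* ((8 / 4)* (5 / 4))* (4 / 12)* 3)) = -0.02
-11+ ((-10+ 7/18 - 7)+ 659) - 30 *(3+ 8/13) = 522.93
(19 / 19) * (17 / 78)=17 / 78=0.22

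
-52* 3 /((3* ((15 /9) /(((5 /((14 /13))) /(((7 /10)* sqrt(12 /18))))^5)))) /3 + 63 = 63- 84846251953125* sqrt(6) /564950498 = -367809.98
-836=-836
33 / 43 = 0.77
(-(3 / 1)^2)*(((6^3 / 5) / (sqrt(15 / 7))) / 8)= -81*sqrt(105) / 25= -33.20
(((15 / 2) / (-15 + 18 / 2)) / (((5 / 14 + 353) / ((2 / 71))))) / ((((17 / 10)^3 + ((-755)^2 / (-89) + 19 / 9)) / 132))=1233540000 / 599982889675273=0.00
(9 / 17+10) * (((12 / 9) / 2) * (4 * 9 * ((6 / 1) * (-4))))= -103104 / 17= -6064.94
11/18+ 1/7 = 95/126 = 0.75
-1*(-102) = 102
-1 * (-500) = 500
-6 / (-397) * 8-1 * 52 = -51.88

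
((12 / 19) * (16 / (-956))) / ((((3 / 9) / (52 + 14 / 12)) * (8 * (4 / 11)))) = -10527 / 18164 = -0.58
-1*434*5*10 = -21700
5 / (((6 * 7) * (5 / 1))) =1 / 42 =0.02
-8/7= -1.14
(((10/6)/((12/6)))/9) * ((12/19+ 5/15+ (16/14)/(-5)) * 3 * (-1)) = -1469/7182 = -0.20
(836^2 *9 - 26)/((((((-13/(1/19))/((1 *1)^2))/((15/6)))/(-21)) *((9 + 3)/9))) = 990680985/988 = 1002713.55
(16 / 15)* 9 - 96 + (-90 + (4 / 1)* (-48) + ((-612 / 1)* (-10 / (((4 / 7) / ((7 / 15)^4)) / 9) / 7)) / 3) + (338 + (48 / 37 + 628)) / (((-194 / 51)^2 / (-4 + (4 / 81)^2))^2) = -5576356992593624498 / 72532471503544875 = -76.88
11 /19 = 0.58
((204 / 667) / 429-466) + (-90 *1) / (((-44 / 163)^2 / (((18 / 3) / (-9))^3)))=-314867779 / 3147573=-100.04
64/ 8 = 8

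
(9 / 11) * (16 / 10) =72 / 55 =1.31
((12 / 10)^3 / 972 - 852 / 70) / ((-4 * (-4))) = -23959 / 31500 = -0.76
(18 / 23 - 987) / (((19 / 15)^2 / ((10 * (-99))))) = 5052638250 / 8303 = 608531.65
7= 7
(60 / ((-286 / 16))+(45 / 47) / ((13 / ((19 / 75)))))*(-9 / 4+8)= -2579979 / 134420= -19.19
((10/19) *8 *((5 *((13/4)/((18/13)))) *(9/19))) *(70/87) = 18.83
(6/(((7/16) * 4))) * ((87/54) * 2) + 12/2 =358/21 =17.05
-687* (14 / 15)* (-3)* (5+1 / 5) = 250068 / 25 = 10002.72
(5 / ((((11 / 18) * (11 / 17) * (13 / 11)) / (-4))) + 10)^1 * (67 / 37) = -314230 / 5291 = -59.39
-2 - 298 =-300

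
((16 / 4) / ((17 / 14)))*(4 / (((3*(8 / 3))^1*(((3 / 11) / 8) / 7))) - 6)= 16240 / 51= 318.43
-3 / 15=-1 / 5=-0.20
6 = 6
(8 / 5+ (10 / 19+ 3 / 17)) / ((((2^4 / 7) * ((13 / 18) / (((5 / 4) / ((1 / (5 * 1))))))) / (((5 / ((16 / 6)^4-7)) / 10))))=94890285 / 948369344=0.10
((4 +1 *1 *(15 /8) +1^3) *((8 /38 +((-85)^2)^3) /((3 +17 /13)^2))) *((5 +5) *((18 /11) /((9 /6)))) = 90827032100441325 /59584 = 1524352713823.20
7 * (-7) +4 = -45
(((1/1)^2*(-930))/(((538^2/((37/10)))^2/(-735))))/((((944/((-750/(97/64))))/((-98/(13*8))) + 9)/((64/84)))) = 16376149125/2121406481038829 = 0.00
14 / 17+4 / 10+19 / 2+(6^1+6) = 3863 / 170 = 22.72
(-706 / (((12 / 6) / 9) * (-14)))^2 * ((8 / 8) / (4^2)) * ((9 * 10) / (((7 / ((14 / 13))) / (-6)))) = -267386.07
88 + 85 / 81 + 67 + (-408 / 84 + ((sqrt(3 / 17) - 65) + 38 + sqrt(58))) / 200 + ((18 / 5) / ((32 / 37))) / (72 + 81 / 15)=sqrt(51) / 3400 + sqrt(58) / 200 + 1520827057 / 9752400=155.98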